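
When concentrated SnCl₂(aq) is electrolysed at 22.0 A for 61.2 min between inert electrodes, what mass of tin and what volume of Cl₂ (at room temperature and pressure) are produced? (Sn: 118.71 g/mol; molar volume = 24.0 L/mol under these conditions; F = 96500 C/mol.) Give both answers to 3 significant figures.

49.7 g Sn; 10.0 L Cl₂

Q = 22.0 × 3672 = 80780 C; n(e⁻) = 80780 / 96500 = 0.8371 mol
Cathode: Sn²⁺ + 2e⁻ → Sn → n(Sn) = 0.8371/2 = 0.4186 mol → 49.7 g
Anode: 2Cl⁻ → Cl₂ + 2e⁻ → n(Cl₂) = 0.8371/2 = 0.4186 mol → 10.0 L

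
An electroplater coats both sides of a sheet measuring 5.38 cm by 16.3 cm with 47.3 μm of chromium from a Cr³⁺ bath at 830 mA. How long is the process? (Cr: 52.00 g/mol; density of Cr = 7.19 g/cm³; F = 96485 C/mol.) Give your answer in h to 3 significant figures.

11.1 h

Plated area = 2 × 5.38 × 16.3 = 175.4 cm²
Volume = 175.4 × 47.3×10⁻⁴ cm = 0.8296 cm³
m(Cr) = 0.8296 × 7.19 = 5.965 g
n(Cr) = 5.965 / 52.00 = 0.1147 mol; n(e⁻) = 3 × 0.1147 = 0.3441 mol
Q = 0.3441 × 96485 = 33200 C
t = 33200 / 0.830 = 40000 s = 11.1 h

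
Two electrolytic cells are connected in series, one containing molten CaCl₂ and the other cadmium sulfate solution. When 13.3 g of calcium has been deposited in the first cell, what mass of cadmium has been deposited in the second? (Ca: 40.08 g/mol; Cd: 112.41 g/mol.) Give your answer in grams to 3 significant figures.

37.3 g

n(Ca) = 13.3 / 40.08 = 0.3318 mol
Ca²⁺ + 2e⁻ → Ca, so n(e⁻) = 2 × 0.3318 = 0.6636 mol
Same current for the same time ⇒ same n(e⁻) = 0.6636 mol in both cells.
Cd²⁺ + 2e⁻ → Cd, so n(Cd) = 0.6636 / 2 = 0.3318 mol
m(Cd) = 0.3318 × 112.41 = 37.3 g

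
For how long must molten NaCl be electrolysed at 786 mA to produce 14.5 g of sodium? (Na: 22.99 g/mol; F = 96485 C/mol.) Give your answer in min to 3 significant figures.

n(Na) = 14.5 / 22.99 = 0.6307 mol
Na⁺ + e⁻ → Na, so n(e⁻) = 0.6307 mol
Q = 0.6307 × 96485 = 60850 C
t = Q / I = 60850 / 0.786 = 77420 s = 1290 min

1290 min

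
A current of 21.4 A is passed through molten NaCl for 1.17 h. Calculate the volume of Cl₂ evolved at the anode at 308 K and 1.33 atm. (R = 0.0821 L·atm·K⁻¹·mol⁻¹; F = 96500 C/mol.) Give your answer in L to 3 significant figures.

Charge passed = 21.4 × 4212 = 90140 C
Moles of electrons = 90140 / 96500 = 0.9341 mol
2Cl⁻ → Cl₂ + 2e⁻, so n(Cl₂) = 0.9341 / 2 = 0.4671 mol
V = nRT/P = 0.4671 × 0.0821 × 308 / 1.33 = 8.881 L

8.88 L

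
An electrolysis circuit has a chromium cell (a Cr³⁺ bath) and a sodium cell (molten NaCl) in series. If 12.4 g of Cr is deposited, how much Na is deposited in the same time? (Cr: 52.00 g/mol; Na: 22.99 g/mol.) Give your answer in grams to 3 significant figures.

16.4 g

n(Cr) = 12.4 / 52.00 = 0.2385 mol
Cr³⁺ + 3e⁻ → Cr, so n(e⁻) = 3 × 0.2385 = 0.7155 mol
The cells are in series, so the same charge (and hence the same n(e⁻) = 0.7155 mol) passes through both.
Na⁺ + e⁻ → Na, so n(Na) = 0.7155 mol
m(Na) = 0.7155 × 22.99 = 16.4 g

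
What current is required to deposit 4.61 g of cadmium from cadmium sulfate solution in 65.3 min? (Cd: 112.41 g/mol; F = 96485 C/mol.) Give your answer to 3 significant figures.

n(Cd) = 4.61 / 112.41 = 0.04101 mol
Cd²⁺ + 2e⁻ → Cd, so n(e⁻) = 2 × 0.04101 = 0.08202 mol
Q = 0.08202 × 96485 = 7914 C
I = Q / t = 7914 / 3918 s = 2.02 A

2.02 A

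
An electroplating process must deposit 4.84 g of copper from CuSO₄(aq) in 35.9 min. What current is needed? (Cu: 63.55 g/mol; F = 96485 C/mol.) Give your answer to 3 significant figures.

6.82 A

n(Cu) = 4.84 / 63.55 = 0.07616 mol
Cu²⁺ + 2e⁻ → Cu, so n(e⁻) = 2 × 0.07616 = 0.1523 mol
Q = 0.1523 × 96485 = 14690 C
I = Q / t = 14690 / 2154 s = 6.82 A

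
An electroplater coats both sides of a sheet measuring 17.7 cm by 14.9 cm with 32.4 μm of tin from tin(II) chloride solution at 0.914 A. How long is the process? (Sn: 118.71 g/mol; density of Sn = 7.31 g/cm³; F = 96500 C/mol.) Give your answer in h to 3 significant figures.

6.17 h

Plated area = 2 × 17.7 × 14.9 = 527.5 cm²
Volume = 527.5 × 32.4×10⁻⁴ cm = 1.709 cm³
m(Sn) = 1.709 × 7.31 = 12.49 g
n(Sn) = 12.49 / 118.71 = 0.1052 mol; n(e⁻) = 2 × 0.1052 = 0.2104 mol
Q = 0.2104 × 96500 = 20300 C
t = 20300 / 0.914 = 22210 s = 6.17 h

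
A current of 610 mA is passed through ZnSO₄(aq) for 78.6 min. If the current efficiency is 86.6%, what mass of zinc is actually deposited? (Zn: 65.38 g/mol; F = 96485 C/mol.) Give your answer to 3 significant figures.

0.844 g

Q = 0.610 × 4716 = 2877 C
n(e⁻) = 2877 / 96485 = 0.02982 mol
Zn²⁺ + 2e⁻ → Zn, so theoretical m(Zn) = 0.01491 × 65.38 = 0.9748 g
Actual mass = 86.6% × 0.9748 = 0.844 g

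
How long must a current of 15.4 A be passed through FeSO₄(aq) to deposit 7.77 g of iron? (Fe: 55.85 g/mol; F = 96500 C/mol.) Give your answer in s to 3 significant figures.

1740 s

n(Fe) = 7.77 / 55.85 = 0.1391 mol
Fe²⁺ + 2e⁻ → Fe, so n(e⁻) = 2 × 0.1391 = 0.2782 mol
Q = 0.2782 × 96500 = 26850 C
t = Q / I = 26850 / 15.4 = 1744 s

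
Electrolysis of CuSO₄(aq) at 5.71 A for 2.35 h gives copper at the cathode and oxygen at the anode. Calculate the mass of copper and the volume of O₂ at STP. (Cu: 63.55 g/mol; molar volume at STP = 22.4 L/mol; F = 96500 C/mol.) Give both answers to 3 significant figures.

Q = 5.71 × 8460 = 48310 C; n(e⁻) = 48310 / 96500 = 0.5006 mol
Cathode: Cu²⁺ + 2e⁻ → Cu → n(Cu) = 0.5006/2 = 0.2503 mol → 15.9 g
Anode: 2H₂O → O₂ + 4H⁺ + 4e⁻ → n(O₂) = 0.5006/4 = 0.1252 mol → 2.80 L

15.9 g Cu; 2.80 L O₂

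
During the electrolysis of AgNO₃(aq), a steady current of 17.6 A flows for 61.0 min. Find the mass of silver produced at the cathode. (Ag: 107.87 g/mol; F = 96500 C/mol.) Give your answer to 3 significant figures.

Q = 17.6 A × 3660 s = 64420 C
Moles of electrons = 64420 / 96500 = 0.6676 mol
Ag⁺ + e⁻ → Ag, so n(Ag) = 0.6676 mol
m = 0.6676 × 107.87 = 72.0 g

72.0 g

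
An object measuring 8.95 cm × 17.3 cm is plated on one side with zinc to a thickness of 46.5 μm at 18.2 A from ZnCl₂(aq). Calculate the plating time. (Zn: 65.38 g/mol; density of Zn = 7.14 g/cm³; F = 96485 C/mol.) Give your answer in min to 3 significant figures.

13.9 min

Plated area = 8.95 × 17.3 = 154.8 cm²
Volume = 154.8 × 46.5×10⁻⁴ cm = 0.7198 cm³
m(Zn) = 0.7198 × 7.14 = 5.139 g
n(Zn) = 5.139 / 65.38 = 0.07860 mol; n(e⁻) = 2 × 0.07860 = 0.1572 mol
Q = 0.1572 × 96485 = 15170 C
t = 15170 / 18.2 = 833.5 s = 13.9 min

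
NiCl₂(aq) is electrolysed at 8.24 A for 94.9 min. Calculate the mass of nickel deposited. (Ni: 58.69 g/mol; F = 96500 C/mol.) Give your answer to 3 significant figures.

14.3 g

Q = It = 8.24 × 5694 = 46920 C
n(e⁻) = 46920 / 96500 = 0.4862 mol
Ni²⁺ + 2e⁻ → Ni, so n(Ni) = 0.4862 / 2 = 0.2431 mol
m = 0.2431 × 58.69 = 14.3 g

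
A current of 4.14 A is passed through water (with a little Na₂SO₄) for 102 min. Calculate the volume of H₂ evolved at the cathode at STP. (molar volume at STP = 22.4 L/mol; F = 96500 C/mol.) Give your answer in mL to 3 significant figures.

Q = 4.14 A × 6120 s = 25340 C
n(e⁻) = 25340 / 96500 = 0.2626 mol
2H⁺ + 2e⁻ → H₂, so n(H₂) = 0.2626 / 2 = 0.1313 mol
V = 0.1313 × 22.4 = 2.941 L
= 2940 mL

2940 mL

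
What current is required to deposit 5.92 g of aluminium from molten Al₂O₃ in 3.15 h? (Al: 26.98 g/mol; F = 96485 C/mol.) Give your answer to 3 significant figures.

5.60 A

n(Al) = 5.92 / 26.98 = 0.2194 mol
Al³⁺ + 3e⁻ → Al, so n(e⁻) = 3 × 0.2194 = 0.6582 mol
Q = 0.6582 × 96485 = 63510 C
I = Q / t = 63510 / 11340 s = 5.60 A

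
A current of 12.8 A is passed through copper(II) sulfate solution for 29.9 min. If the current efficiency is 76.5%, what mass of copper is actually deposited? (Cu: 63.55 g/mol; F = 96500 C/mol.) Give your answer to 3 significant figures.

Q = 12.8 × 1794 = 22960 C
n(e⁻) = 22960 / 96500 = 0.2379 mol
Cu²⁺ + 2e⁻ → Cu, so theoretical m(Cu) = 0.1190 × 63.55 = 7.562 g
Actual mass = 76.5% × 7.562 = 5.78 g

5.78 g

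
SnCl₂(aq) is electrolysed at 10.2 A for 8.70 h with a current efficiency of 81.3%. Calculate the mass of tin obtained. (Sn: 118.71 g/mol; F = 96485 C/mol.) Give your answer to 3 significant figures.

160 g

Q = 10.2 × 31320 = 3.195×10^5 C
n(e⁻) = 3.195×10^5 / 96485 = 3.311 mol
Sn²⁺ + 2e⁻ → Sn, so theoretical m(Sn) = 1.656 × 118.71 = 196.6 g
Actual mass = 81.3% × 196.6 = 160 g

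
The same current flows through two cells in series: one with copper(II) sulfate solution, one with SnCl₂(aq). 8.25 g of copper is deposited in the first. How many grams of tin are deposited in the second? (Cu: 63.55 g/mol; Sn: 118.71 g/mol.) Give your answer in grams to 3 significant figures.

15.4 g

n(Cu) = 8.25 / 63.55 = 0.1298 mol
Cu²⁺ + 2e⁻ → Cu, so n(e⁻) = 2 × 0.1298 = 0.2596 mol
The cells are in series, so the same charge (and hence the same n(e⁻) = 0.2596 mol) passes through both.
Sn²⁺ + 2e⁻ → Sn, so n(Sn) = 0.2596 / 2 = 0.1298 mol
m(Sn) = 0.1298 × 118.71 = 15.4 g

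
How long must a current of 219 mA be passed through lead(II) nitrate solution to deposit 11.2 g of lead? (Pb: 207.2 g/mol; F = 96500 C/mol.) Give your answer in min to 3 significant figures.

n(Pb) = 11.2 / 207.2 = 0.05405 mol
Pb²⁺ + 2e⁻ → Pb, so n(e⁻) = 2 × 0.05405 = 0.1081 mol
Q = 0.1081 × 96500 = 10430 C
t = Q / I = 10430 / 0.219 = 47630 s = 794 min

794 min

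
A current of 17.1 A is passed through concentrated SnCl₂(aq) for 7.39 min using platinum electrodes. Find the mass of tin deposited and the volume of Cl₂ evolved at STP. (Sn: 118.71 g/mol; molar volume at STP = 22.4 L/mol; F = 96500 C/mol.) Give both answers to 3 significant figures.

4.66 g Sn; 0.880 L Cl₂

Q = 17.1 × 443.4 = 7582 C; n(e⁻) = 7582 / 96500 = 0.07857 mol
Cathode: Sn²⁺ + 2e⁻ → Sn → n(Sn) = 0.07857/2 = 0.03929 mol → 4.66 g
Anode: 2Cl⁻ → Cl₂ + 2e⁻ → n(Cl₂) = 0.07857/2 = 0.03929 mol → 0.880 L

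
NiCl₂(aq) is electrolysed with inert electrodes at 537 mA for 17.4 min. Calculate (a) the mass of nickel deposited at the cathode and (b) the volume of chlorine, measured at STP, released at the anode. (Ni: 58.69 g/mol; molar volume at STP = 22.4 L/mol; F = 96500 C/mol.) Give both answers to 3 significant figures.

Q = 0.537 × 1044 = 560.6 C; n(e⁻) = 560.6 / 96500 = 0.005809 mol
Cathode: Ni²⁺ + 2e⁻ → Ni → n(Ni) = 0.005809/2 = 0.002905 mol → 0.170 g
Anode: 2Cl⁻ → Cl₂ + 2e⁻ → n(Cl₂) = 0.005809/2 = 0.002905 mol → 0.0651 L

0.170 g Ni; 0.0651 L Cl₂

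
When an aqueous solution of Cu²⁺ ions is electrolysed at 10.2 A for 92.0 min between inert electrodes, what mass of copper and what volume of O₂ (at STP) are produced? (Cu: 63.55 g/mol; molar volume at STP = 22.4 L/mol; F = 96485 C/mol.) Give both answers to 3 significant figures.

18.5 g Cu; 3.27 L O₂

Q = 10.2 × 5520 = 56300 C; n(e⁻) = 56300 / 96485 = 0.5835 mol
Cathode: Cu²⁺ + 2e⁻ → Cu → n(Cu) = 0.5835/2 = 0.2918 mol → 18.5 g
Anode: 2H₂O → O₂ + 4H⁺ + 4e⁻ → n(O₂) = 0.5835/4 = 0.1459 mol → 3.27 L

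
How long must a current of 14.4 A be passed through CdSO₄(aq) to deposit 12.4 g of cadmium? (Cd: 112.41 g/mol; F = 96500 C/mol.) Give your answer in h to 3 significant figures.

n(Cd) = 12.4 / 112.41 = 0.1103 mol
Cd²⁺ + 2e⁻ → Cd, so n(e⁻) = 2 × 0.1103 = 0.2206 mol
Q = 0.2206 × 96500 = 21290 C
t = Q / I = 21290 / 14.4 = 1478 s = 0.411 h

0.411 h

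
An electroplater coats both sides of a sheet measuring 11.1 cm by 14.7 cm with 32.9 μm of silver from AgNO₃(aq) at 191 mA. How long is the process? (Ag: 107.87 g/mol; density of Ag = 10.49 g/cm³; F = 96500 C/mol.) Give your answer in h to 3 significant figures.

Plated area = 2 × 11.1 × 14.7 = 326.3 cm²
Volume = 326.3 × 32.9×10⁻⁴ cm = 1.074 cm³
m(Ag) = 1.074 × 10.49 = 11.27 g
n(Ag) = 11.27 / 107.87 = 0.1045 mol; n(e⁻) = 0.1045 mol
Q = 0.1045 × 96500 = 10080 C
t = 10080 / 0.191 = 52770 s = 14.7 h

14.7 h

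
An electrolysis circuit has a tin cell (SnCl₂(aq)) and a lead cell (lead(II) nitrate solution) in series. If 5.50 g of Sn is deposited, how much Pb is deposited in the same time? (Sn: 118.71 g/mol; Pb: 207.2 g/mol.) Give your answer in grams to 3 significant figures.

9.60 g

n(Sn) = 5.50 / 118.71 = 0.04633 mol
Sn²⁺ + 2e⁻ → Sn, so n(e⁻) = 2 × 0.04633 = 0.09266 mol
In series, the same 0.09266 mol of electrons flows through the second cell.
Pb²⁺ + 2e⁻ → Pb, so n(Pb) = 0.09266 / 2 = 0.04633 mol
m(Pb) = 0.04633 × 207.2 = 9.60 g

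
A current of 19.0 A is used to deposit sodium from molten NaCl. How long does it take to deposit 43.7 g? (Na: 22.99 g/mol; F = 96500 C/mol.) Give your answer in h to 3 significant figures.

n(Na) = 43.7 / 22.99 = 1.901 mol
Na⁺ + e⁻ → Na, so n(e⁻) = 1.901 mol
Q = 1.901 × 96500 = 1.834×10^5 C
t = Q / I = 1.834×10^5 / 19.0 = 9653 s = 2.68 h

2.68 h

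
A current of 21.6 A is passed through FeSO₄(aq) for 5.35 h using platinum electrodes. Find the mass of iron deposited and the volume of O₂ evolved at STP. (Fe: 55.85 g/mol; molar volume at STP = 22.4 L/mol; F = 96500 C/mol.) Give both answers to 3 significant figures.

120 g Fe; 24.1 L O₂

Q = 21.6 × 19260 = 4.160×10^5 C; n(e⁻) = 4.160×10^5 / 96500 = 4.311 mol
Cathode: Fe²⁺ + 2e⁻ → Fe → n(Fe) = 4.311/2 = 2.156 mol → 120 g
Anode: 2H₂O → O₂ + 4H⁺ + 4e⁻ → n(O₂) = 4.311/4 = 1.078 mol → 24.1 L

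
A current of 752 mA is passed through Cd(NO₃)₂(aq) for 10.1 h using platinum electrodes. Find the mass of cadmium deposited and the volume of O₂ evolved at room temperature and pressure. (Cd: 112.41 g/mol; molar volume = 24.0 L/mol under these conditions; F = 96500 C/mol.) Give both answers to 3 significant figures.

15.9 g Cd; 1.70 L O₂

Q = 0.752 × 36360 = 27340 C; n(e⁻) = 27340 / 96500 = 0.2833 mol
Cathode: Cd²⁺ + 2e⁻ → Cd → n(Cd) = 0.2833/2 = 0.1417 mol → 15.9 g
Anode: 2H₂O → O₂ + 4H⁺ + 4e⁻ → n(O₂) = 0.2833/4 = 0.07083 mol → 1.70 L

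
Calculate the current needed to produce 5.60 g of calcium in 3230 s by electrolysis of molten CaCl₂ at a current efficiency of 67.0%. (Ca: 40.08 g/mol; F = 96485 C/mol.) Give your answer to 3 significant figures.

12.5 A

n(Ca) = 5.60 / 40.08 = 0.1397 mol
Ca²⁺ + 2e⁻ → Ca, so n(e⁻) = 2 × 0.1397 = 0.2794 mol
Q = 0.2794 × 96485 / 0.670 = 40240 C
I = Q / t = 40240 / 3230 s = 12.5 A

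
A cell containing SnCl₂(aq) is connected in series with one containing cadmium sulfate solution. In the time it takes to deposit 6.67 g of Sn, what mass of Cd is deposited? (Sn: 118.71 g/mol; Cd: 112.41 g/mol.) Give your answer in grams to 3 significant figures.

n(Sn) = 6.67 / 118.71 = 0.05619 mol
Sn²⁺ + 2e⁻ → Sn, so n(e⁻) = 2 × 0.05619 = 0.1124 mol
In series, the same 0.1124 mol of electrons flows through the second cell.
Cd²⁺ + 2e⁻ → Cd, so n(Cd) = 0.1124 / 2 = 0.05620 mol
m(Cd) = 0.05620 × 112.41 = 6.32 g

6.32 g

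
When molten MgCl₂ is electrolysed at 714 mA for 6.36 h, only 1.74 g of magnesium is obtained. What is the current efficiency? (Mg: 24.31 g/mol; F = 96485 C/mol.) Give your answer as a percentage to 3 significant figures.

Q = 0.714 × 22896 = 16350 C
n(e⁻) = 16350 / 96485 = 0.1695 mol
Mg²⁺ + 2e⁻ → Mg, so theoretical n(Mg) = 0.08475 mol → 2.060 g
Efficiency = 1.74 / 2.060 = 0.8447 = 84.5%

84.5%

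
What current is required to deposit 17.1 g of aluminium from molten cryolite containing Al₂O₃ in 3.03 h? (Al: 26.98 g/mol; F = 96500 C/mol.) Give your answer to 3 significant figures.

16.8 A

n(Al) = 17.1 / 26.98 = 0.6338 mol
Al³⁺ + 3e⁻ → Al, so n(e⁻) = 3 × 0.6338 = 1.901 mol
Q = 1.901 × 96500 = 1.834×10^5 C
I = Q / t = 1.834×10^5 / 10908 s = 16.8 A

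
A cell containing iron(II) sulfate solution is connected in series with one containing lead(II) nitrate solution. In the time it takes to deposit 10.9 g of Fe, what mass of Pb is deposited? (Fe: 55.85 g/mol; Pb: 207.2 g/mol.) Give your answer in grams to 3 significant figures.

40.4 g

n(Fe) = 10.9 / 55.85 = 0.1952 mol
Fe²⁺ + 2e⁻ → Fe, so n(e⁻) = 2 × 0.1952 = 0.3904 mol
The cells are in series, so the same charge (and hence the same n(e⁻) = 0.3904 mol) passes through both.
Pb²⁺ + 2e⁻ → Pb, so n(Pb) = 0.3904 / 2 = 0.1952 mol
m(Pb) = 0.1952 × 207.2 = 40.4 g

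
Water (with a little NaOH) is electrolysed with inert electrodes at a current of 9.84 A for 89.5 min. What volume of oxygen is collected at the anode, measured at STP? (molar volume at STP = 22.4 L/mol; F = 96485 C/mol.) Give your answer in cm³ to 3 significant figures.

Charge passed = 9.84 × 5370 = 52840 C
Moles of electrons = 52840 / 96485 = 0.5476 mol
2H₂O → O₂ + 4H⁺ + 4e⁻, so n(O₂) = 0.5476 / 4 = 0.1369 mol
V = 0.1369 × 22.4 = 3.067 L
= 3070 cm³

3070 cm³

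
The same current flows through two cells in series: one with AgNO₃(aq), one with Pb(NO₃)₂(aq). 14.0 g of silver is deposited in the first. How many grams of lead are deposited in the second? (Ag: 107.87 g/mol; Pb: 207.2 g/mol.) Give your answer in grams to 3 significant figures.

n(Ag) = 14.0 / 107.87 = 0.1298 mol
Ag⁺ + e⁻ → Ag, so n(e⁻) = 0.1298 mol
In series, the same 0.1298 mol of electrons flows through the second cell.
Pb²⁺ + 2e⁻ → Pb, so n(Pb) = 0.1298 / 2 = 0.06490 mol
m(Pb) = 0.06490 × 207.2 = 13.4 g

13.4 g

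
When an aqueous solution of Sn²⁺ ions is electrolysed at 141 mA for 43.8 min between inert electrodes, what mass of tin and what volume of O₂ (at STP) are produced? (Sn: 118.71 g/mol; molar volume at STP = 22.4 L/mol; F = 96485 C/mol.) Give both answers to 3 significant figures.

0.228 g Sn; 0.0215 L O₂

Q = 0.141 × 2628 = 370.5 C; n(e⁻) = 370.5 / 96485 = 0.003840 mol
Cathode: Sn²⁺ + 2e⁻ → Sn → n(Sn) = 0.003840/2 = 0.001920 mol → 0.228 g
Anode: 2H₂O → O₂ + 4H⁺ + 4e⁻ → n(O₂) = 0.003840/4 = 9.600×10^-4 mol → 0.0215 L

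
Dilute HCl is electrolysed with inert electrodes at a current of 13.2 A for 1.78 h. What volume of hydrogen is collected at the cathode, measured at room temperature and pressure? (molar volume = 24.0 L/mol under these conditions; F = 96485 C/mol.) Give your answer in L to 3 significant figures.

10.5 L

Q = It = 13.2 × 6408 = 84590 C
Moles of electrons = 84590 / 96485 = 0.8767 mol
2H⁺ + 2e⁻ → H₂, so n(H₂) = 0.8767 / 2 = 0.4384 mol
V = 0.4384 × 24.0 = 10.52 L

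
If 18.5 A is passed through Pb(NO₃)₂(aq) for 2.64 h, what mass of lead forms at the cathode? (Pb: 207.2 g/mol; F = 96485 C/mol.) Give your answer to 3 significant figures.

189 g

Charge passed = 18.5 × 9504 = 1.758×10^5 C
Moles of electrons = 1.758×10^5 / 96485 = 1.822 mol
Pb²⁺ + 2e⁻ → Pb, so n(Pb) = 1.822 / 2 = 0.9110 mol
m = 0.9110 × 207.2 = 189 g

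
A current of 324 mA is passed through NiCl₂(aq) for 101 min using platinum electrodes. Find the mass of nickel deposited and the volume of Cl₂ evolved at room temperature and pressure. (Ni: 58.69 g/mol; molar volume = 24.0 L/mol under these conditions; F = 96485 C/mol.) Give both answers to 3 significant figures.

0.597 g Ni; 0.244 L Cl₂

Q = 0.324 × 6060 = 1963 C; n(e⁻) = 1963 / 96485 = 0.02035 mol
Cathode: Ni²⁺ + 2e⁻ → Ni → n(Ni) = 0.02035/2 = 0.01018 mol → 0.597 g
Anode: 2Cl⁻ → Cl₂ + 2e⁻ → n(Cl₂) = 0.02035/2 = 0.01018 mol → 0.244 L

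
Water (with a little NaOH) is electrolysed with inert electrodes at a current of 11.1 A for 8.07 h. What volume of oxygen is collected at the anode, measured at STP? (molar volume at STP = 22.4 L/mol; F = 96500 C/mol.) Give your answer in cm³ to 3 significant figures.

Q = It = 11.1 × 29052 = 3.225×10^5 C
n(e⁻) = Q/F = 3.225×10^5/96500 = 3.342 mol
2H₂O → O₂ + 4H⁺ + 4e⁻, so n(O₂) = 3.342 / 4 = 0.8355 mol
V = 0.8355 × 22.4 = 18.72 L
= 18700 cm³

18700 cm³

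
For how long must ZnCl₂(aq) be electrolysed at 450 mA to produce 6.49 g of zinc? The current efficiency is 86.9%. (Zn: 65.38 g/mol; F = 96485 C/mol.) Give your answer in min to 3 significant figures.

n(Zn) = 6.49 / 65.38 = 0.09927 mol
Zn²⁺ + 2e⁻ → Zn, so n(e⁻) = 2 × 0.09927 = 0.1985 mol
Q = 0.1985 × 96485 / 0.869 = 22040 C
t = Q / I = 22040 / 0.450 = 48980 s = 816 min

816 min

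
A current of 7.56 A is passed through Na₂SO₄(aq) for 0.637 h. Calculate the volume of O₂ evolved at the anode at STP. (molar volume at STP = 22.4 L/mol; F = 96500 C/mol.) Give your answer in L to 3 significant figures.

Q = It = 7.56 × 2293.2 = 17340 C
Moles of electrons = 17340 / 96500 = 0.1797 mol
2H₂O → O₂ + 4H⁺ + 4e⁻, so n(O₂) = 0.1797 / 4 = 0.04493 mol
V = 0.04493 × 22.4 = 1.006 L

1.01 L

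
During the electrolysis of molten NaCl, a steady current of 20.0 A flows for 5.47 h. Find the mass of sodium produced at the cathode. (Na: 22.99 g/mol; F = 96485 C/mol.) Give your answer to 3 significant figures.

93.8 g

Charge passed = 20.0 × 19692 = 3.938×10^5 C
n(e⁻) = Q/F = 3.938×10^5/96485 = 4.081 mol
Na⁺ + e⁻ → Na, so n(Na) = 4.081 mol
m = 4.081 × 22.99 = 93.8 g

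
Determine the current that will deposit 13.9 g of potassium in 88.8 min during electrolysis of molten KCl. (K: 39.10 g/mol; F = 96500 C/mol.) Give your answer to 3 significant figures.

6.44 A

n(K) = 13.9 / 39.10 = 0.3555 mol
K⁺ + e⁻ → K, so n(e⁻) = 0.3555 mol
Q = 0.3555 × 96500 = 34310 C
I = Q / t = 34310 / 5328 s = 6.44 A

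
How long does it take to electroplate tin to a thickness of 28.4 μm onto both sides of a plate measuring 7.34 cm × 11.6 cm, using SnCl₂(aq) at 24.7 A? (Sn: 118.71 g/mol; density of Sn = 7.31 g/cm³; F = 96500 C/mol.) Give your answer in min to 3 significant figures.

Plated area = 2 × 7.34 × 11.6 = 170.3 cm²
Volume = 170.3 × 28.4×10⁻⁴ cm = 0.4837 cm³
m(Sn) = 0.4837 × 7.31 = 3.536 g
n(Sn) = 3.536 / 118.71 = 0.02979 mol; n(e⁻) = 2 × 0.02979 = 0.05958 mol
Q = 0.05958 × 96500 = 5749 C
t = 5749 / 24.7 = 232.8 s = 3.88 min

3.88 min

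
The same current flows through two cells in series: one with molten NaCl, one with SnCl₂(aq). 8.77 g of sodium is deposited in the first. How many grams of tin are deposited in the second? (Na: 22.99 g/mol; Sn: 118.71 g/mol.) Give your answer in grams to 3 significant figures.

n(Na) = 8.77 / 22.99 = 0.3815 mol
Na⁺ + e⁻ → Na, so n(e⁻) = 0.3815 mol
Same current for the same time ⇒ same n(e⁻) = 0.3815 mol in both cells.
Sn²⁺ + 2e⁻ → Sn, so n(Sn) = 0.3815 / 2 = 0.1908 mol
m(Sn) = 0.1908 × 118.71 = 22.6 g

22.6 g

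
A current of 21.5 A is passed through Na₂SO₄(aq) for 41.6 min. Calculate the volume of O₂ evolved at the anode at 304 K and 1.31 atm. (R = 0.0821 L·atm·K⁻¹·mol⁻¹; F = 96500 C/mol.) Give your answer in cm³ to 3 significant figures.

2650 cm³

Q = It = 21.5 × 2496 = 53660 C
n(e⁻) = 53660 / 96500 = 0.5561 mol
2H₂O → O₂ + 4H⁺ + 4e⁻, so n(O₂) = 0.5561 / 4 = 0.1390 mol
V = nRT/P = 0.1390 × 0.0821 × 304 / 1.31 = 2.648 L
= 2650 cm³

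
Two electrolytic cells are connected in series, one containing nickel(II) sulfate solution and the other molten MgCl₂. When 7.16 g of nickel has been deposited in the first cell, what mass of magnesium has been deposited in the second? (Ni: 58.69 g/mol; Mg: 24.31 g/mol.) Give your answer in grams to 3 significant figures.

2.97 g

n(Ni) = 7.16 / 58.69 = 0.1220 mol
Ni²⁺ + 2e⁻ → Ni, so n(e⁻) = 2 × 0.1220 = 0.2440 mol
Same current for the same time ⇒ same n(e⁻) = 0.2440 mol in both cells.
Mg²⁺ + 2e⁻ → Mg, so n(Mg) = 0.2440 / 2 = 0.1220 mol
m(Mg) = 0.1220 × 24.31 = 2.97 g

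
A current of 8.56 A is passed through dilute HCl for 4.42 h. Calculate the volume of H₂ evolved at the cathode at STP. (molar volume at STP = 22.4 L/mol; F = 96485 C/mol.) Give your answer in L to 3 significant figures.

Charge passed = 8.56 × 15912 = 1.362×10^5 C
n(e⁻) = 1.362×10^5 / 96485 = 1.412 mol
2H⁺ + 2e⁻ → H₂, so n(H₂) = 1.412 / 2 = 0.7060 mol
V = 0.7060 × 22.4 = 15.81 L

15.8 L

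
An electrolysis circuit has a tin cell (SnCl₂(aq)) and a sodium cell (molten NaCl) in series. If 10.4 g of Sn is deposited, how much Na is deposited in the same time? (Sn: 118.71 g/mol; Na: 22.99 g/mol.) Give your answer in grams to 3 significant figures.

4.03 g

n(Sn) = 10.4 / 118.71 = 0.08761 mol
Sn²⁺ + 2e⁻ → Sn, so n(e⁻) = 2 × 0.08761 = 0.1752 mol
Since the cells are in series, n(e⁻) in the Na cell is also 0.1752 mol.
Na⁺ + e⁻ → Na, so n(Na) = 0.1752 mol
m(Na) = 0.1752 × 22.99 = 4.03 g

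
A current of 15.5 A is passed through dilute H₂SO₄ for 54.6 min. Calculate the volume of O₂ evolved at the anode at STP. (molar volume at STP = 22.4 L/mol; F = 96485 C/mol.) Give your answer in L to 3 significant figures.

2.95 L

Charge passed = 15.5 × 3276 = 50780 C
n(e⁻) = 50780 / 96485 = 0.5263 mol
2H₂O → O₂ + 4H⁺ + 4e⁻, so n(O₂) = 0.5263 / 4 = 0.1316 mol
V = 0.1316 × 22.4 = 2.948 L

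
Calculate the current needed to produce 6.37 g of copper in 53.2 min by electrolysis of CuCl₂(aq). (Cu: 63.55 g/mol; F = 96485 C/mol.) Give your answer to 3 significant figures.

n(Cu) = 6.37 / 63.55 = 0.1002 mol
Cu²⁺ + 2e⁻ → Cu, so n(e⁻) = 2 × 0.1002 = 0.2004 mol
Q = 0.2004 × 96485 = 19340 C
I = Q / t = 19340 / 3192 s = 6.06 A

6.06 A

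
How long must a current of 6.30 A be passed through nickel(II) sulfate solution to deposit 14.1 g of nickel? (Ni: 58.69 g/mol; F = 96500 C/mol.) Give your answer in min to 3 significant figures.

n(Ni) = 14.1 / 58.69 = 0.2402 mol
Ni²⁺ + 2e⁻ → Ni, so n(e⁻) = 2 × 0.2402 = 0.4804 mol
Q = 0.4804 × 96500 = 46360 C
t = Q / I = 46360 / 6.30 = 7359 s = 123 min

123 min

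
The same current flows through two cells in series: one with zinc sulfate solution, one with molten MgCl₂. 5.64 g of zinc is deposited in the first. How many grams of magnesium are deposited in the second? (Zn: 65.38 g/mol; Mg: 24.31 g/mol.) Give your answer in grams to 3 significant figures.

2.10 g

n(Zn) = 5.64 / 65.38 = 0.08626 mol
Zn²⁺ + 2e⁻ → Zn, so n(e⁻) = 2 × 0.08626 = 0.1725 mol
The cells are in series, so the same charge (and hence the same n(e⁻) = 0.1725 mol) passes through both.
Mg²⁺ + 2e⁻ → Mg, so n(Mg) = 0.1725 / 2 = 0.08625 mol
m(Mg) = 0.08625 × 24.31 = 2.10 g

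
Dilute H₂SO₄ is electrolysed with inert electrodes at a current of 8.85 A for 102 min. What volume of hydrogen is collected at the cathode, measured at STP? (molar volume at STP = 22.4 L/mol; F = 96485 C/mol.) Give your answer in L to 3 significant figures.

Q = 8.85 A × 6120 s = 54160 C
Moles of electrons = 54160 / 96485 = 0.5613 mol
2H⁺ + 2e⁻ → H₂, so n(H₂) = 0.5613 / 2 = 0.2807 mol
V = 0.2807 × 22.4 = 6.288 L

6.29 L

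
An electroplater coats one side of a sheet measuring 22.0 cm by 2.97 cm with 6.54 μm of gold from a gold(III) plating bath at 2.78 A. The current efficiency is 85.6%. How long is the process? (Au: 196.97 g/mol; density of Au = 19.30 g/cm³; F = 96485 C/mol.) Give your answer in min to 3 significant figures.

Plated area = 22.0 × 2.97 = 65.34 cm²
Volume = 65.34 × 6.54×10⁻⁴ cm = 0.04273 cm³
m(Au) = 0.04273 × 19.30 = 0.8247 g
n(Au) = 0.8247 / 196.97 = 0.004187 mol; n(e⁻) = 3 × 0.004187 = 0.01256 mol
Q = 0.01256 × 96485 / 0.856 = 1416 C
t = 1416 / 2.78 = 509.4 s = 8.49 min

8.49 min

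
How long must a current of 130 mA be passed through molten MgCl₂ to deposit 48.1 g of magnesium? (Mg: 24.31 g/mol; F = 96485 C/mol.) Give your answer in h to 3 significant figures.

n(Mg) = 48.1 / 24.31 = 1.979 mol
Mg²⁺ + 2e⁻ → Mg, so n(e⁻) = 2 × 1.979 = 3.958 mol
Q = 3.958 × 96485 = 3.819×10^5 C
t = Q / I = 3.819×10^5 / 0.130 = 2.938×10^6 s = 816 h

816 h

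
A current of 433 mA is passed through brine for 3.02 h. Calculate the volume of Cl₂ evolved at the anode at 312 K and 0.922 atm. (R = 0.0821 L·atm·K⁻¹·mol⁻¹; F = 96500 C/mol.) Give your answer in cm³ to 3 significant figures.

678 cm³

Q = It = 0.433 × 10872 = 4708 C
n(e⁻) = Q/F = 4708/96500 = 0.04879 mol
2Cl⁻ → Cl₂ + 2e⁻, so n(Cl₂) = 0.04879 / 2 = 0.02440 mol
V = nRT/P = 0.02440 × 0.0821 × 312 / 0.922 = 0.6779 L
= 678 cm³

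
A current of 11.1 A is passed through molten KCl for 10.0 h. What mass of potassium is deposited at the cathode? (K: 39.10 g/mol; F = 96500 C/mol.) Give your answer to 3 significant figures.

162 g

Charge passed = 11.1 × 36000 = 3.996×10^5 C
n(e⁻) = 3.996×10^5 / 96500 = 4.141 mol
K⁺ + e⁻ → K, so n(K) = 4.141 mol
m = 4.141 × 39.10 = 162 g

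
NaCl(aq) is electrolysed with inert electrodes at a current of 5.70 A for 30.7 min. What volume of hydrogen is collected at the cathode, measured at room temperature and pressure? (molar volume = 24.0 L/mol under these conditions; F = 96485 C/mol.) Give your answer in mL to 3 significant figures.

1310 mL

Charge passed = 5.70 × 1842 = 10500 C
n(e⁻) = 10500 / 96485 = 0.1088 mol
2H⁺ + 2e⁻ → H₂, so n(H₂) = 0.1088 / 2 = 0.05440 mol
V = 0.05440 × 24.0 = 1.306 L
= 1310 mL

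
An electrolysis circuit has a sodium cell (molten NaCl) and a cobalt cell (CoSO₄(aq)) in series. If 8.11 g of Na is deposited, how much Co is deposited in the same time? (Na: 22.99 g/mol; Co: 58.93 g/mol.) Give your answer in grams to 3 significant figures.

n(Na) = 8.11 / 22.99 = 0.3528 mol
Na⁺ + e⁻ → Na, so n(e⁻) = 0.3528 mol
Same current for the same time ⇒ same n(e⁻) = 0.3528 mol in both cells.
Co²⁺ + 2e⁻ → Co, so n(Co) = 0.3528 / 2 = 0.1764 mol
m(Co) = 0.1764 × 58.93 = 10.4 g

10.4 g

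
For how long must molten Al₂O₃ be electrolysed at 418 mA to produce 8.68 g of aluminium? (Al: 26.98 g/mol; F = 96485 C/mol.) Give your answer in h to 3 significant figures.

n(Al) = 8.68 / 26.98 = 0.3217 mol
Al³⁺ + 3e⁻ → Al, so n(e⁻) = 3 × 0.3217 = 0.9651 mol
Q = 0.9651 × 96485 = 93120 C
t = Q / I = 93120 / 0.418 = 2.228×10^5 s = 61.9 h

61.9 h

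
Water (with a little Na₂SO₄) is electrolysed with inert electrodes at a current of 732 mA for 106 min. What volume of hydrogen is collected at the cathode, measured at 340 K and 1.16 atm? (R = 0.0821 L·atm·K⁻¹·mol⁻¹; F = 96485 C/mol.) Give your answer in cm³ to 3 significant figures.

Q = It = 0.732 × 6360 = 4656 C
Moles of electrons = 4656 / 96485 = 0.04826 mol
2H⁺ + 2e⁻ → H₂, so n(H₂) = 0.04826 / 2 = 0.02413 mol
V = nRT/P = 0.02413 × 0.0821 × 340 / 1.16 = 0.5807 L
= 581 cm³

581 cm³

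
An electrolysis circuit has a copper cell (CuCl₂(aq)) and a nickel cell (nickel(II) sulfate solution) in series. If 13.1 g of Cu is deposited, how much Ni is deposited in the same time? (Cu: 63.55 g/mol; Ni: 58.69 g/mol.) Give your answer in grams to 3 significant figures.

12.1 g

n(Cu) = 13.1 / 63.55 = 0.2061 mol
Cu²⁺ + 2e⁻ → Cu, so n(e⁻) = 2 × 0.2061 = 0.4122 mol
The cells are in series, so the same charge (and hence the same n(e⁻) = 0.4122 mol) passes through both.
Ni²⁺ + 2e⁻ → Ni, so n(Ni) = 0.4122 / 2 = 0.2061 mol
m(Ni) = 0.2061 × 58.69 = 12.1 g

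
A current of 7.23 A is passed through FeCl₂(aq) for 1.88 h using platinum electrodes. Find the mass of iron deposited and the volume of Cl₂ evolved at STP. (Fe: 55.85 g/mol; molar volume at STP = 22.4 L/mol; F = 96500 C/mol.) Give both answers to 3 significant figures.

14.2 g Fe; 5.68 L Cl₂

Q = 7.23 × 6768 = 48930 C; n(e⁻) = 48930 / 96500 = 0.5070 mol
Cathode: Fe²⁺ + 2e⁻ → Fe → n(Fe) = 0.5070/2 = 0.2535 mol → 14.2 g
Anode: 2Cl⁻ → Cl₂ + 2e⁻ → n(Cl₂) = 0.5070/2 = 0.2535 mol → 5.68 L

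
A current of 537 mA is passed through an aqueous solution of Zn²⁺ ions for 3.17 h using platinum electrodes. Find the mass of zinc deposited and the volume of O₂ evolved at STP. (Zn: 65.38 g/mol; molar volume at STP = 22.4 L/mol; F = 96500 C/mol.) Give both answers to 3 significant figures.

2.08 g Zn; 0.356 L O₂

Q = 0.537 × 11412 = 6128 C; n(e⁻) = 6128 / 96500 = 0.06350 mol
Cathode: Zn²⁺ + 2e⁻ → Zn → n(Zn) = 0.06350/2 = 0.03175 mol → 2.08 g
Anode: 2H₂O → O₂ + 4H⁺ + 4e⁻ → n(O₂) = 0.06350/4 = 0.01588 mol → 0.356 L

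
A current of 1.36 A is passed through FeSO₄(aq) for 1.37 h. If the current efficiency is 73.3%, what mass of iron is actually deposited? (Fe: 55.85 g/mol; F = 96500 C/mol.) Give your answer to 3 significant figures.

Q = 1.36 × 4932 = 6708 C
n(e⁻) = 6708 / 96500 = 0.06951 mol
Fe²⁺ + 2e⁻ → Fe, so theoretical m(Fe) = 0.03476 × 55.85 = 1.941 g
Actual mass = 73.3% × 1.941 = 1.42 g

1.42 g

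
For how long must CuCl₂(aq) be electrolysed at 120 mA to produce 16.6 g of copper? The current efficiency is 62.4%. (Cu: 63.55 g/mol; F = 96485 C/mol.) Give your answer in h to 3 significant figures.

187 h

n(Cu) = 16.6 / 63.55 = 0.2612 mol
Cu²⁺ + 2e⁻ → Cu, so n(e⁻) = 2 × 0.2612 = 0.5224 mol
Q = 0.5224 × 96485 / 0.624 = 80780 C
t = Q / I = 80780 / 0.120 = 6.732×10^5 s = 187 h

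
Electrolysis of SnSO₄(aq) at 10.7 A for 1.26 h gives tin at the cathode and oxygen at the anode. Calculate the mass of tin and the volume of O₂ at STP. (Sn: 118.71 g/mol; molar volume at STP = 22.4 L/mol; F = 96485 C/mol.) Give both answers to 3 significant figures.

Q = 10.7 × 4536 = 48540 C; n(e⁻) = 48540 / 96485 = 0.5031 mol
Cathode: Sn²⁺ + 2e⁻ → Sn → n(Sn) = 0.5031/2 = 0.2516 mol → 29.9 g
Anode: 2H₂O → O₂ + 4H⁺ + 4e⁻ → n(O₂) = 0.5031/4 = 0.1258 mol → 2.82 L

29.9 g Sn; 2.82 L O₂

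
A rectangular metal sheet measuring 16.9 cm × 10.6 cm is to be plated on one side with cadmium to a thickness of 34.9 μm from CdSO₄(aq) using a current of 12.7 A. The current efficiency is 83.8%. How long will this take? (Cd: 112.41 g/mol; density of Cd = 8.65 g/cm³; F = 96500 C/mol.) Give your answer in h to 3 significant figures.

0.242 h

Plated area = 16.9 × 10.6 = 179.1 cm²
Volume = 179.1 × 34.9×10⁻⁴ cm = 0.6251 cm³
m(Cd) = 0.6251 × 8.65 = 5.407 g
n(Cd) = 5.407 / 112.41 = 0.04810 mol; n(e⁻) = 2 × 0.04810 = 0.09620 mol
Q = 0.09620 × 96500 / 0.838 = 11080 C
t = 11080 / 12.7 = 872.4 s = 0.242 h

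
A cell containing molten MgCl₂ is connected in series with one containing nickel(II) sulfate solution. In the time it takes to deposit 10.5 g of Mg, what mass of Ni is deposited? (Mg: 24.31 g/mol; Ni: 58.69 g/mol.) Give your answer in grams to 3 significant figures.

25.3 g

n(Mg) = 10.5 / 24.31 = 0.4319 mol
Mg²⁺ + 2e⁻ → Mg, so n(e⁻) = 2 × 0.4319 = 0.8638 mol
The cells are in series, so the same charge (and hence the same n(e⁻) = 0.8638 mol) passes through both.
Ni²⁺ + 2e⁻ → Ni, so n(Ni) = 0.8638 / 2 = 0.4319 mol
m(Ni) = 0.4319 × 58.69 = 25.3 g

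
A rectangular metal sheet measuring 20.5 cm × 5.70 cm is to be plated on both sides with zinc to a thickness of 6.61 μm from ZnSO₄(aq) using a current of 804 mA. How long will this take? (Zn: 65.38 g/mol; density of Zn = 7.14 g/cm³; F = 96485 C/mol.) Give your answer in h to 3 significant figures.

Plated area = 2 × 20.5 × 5.70 = 233.7 cm²
Volume = 233.7 × 6.61×10⁻⁴ cm = 0.1545 cm³
m(Zn) = 0.1545 × 7.14 = 1.103 g
n(Zn) = 1.103 / 65.38 = 0.01687 mol; n(e⁻) = 2 × 0.01687 = 0.03374 mol
Q = 0.03374 × 96485 = 3255 C
t = 3255 / 0.804 = 4049 s = 1.12 h

1.12 h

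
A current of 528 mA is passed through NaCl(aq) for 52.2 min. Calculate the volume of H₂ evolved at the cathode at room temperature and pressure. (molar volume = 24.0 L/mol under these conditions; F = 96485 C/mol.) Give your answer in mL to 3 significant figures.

206 mL

Q = It = 0.528 × 3132 = 1654 C
Moles of electrons = 1654 / 96485 = 0.01714 mol
2H⁺ + 2e⁻ → H₂, so n(H₂) = 0.01714 / 2 = 0.008570 mol
V = 0.008570 × 24.0 = 0.2057 L
= 206 mL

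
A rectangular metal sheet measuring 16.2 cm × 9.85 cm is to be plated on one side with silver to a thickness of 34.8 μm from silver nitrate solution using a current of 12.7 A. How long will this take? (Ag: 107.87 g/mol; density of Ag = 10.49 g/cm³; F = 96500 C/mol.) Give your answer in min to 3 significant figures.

6.84 min

Plated area = 16.2 × 9.85 = 159.6 cm²
Volume = 159.6 × 34.8×10⁻⁴ cm = 0.5554 cm³
m(Ag) = 0.5554 × 10.49 = 5.826 g
n(Ag) = 5.826 / 107.87 = 0.05401 mol; n(e⁻) = 0.05401 mol
Q = 0.05401 × 96500 = 5212 C
t = 5212 / 12.7 = 410.4 s = 6.84 min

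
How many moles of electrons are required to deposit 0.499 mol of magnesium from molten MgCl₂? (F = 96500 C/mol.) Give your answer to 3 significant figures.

0.998 mol

Mg²⁺ + 2e⁻ → Mg, so n(e⁻) = 2 × 0.499 = 0.9980 mol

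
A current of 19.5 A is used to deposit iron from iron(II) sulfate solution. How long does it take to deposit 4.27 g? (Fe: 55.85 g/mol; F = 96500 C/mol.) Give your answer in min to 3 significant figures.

12.6 min

n(Fe) = 4.27 / 55.85 = 0.07645 mol
Fe²⁺ + 2e⁻ → Fe, so n(e⁻) = 2 × 0.07645 = 0.1529 mol
Q = 0.1529 × 96500 = 14750 C
t = Q / I = 14750 / 19.5 = 756.4 s = 12.6 min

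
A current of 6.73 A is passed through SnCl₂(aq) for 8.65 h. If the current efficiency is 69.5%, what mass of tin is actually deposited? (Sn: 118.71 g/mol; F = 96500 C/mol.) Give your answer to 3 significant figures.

Q = 6.73 × 31140 = 2.096×10^5 C
n(e⁻) = 2.096×10^5 / 96500 = 2.172 mol
Sn²⁺ + 2e⁻ → Sn, so theoretical m(Sn) = 1.086 × 118.71 = 128.9 g
Actual mass = 69.5% × 128.9 = 89.6 g

89.6 g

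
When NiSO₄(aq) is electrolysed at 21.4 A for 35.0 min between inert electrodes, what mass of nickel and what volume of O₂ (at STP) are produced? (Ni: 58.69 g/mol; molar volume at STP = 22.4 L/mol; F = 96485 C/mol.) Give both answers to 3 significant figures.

13.7 g Ni; 2.61 L O₂

Q = 21.4 × 2100 = 44940 C; n(e⁻) = 44940 / 96485 = 0.4658 mol
Cathode: Ni²⁺ + 2e⁻ → Ni → n(Ni) = 0.4658/2 = 0.2329 mol → 13.7 g
Anode: 2H₂O → O₂ + 4H⁺ + 4e⁻ → n(O₂) = 0.4658/4 = 0.1165 mol → 2.61 L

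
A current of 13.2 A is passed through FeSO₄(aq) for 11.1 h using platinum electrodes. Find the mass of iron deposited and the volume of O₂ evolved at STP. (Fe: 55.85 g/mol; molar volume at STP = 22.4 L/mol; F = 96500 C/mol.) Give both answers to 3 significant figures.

Q = 13.2 × 39960 = 5.275×10^5 C; n(e⁻) = 5.275×10^5 / 96500 = 5.466 mol
Cathode: Fe²⁺ + 2e⁻ → Fe → n(Fe) = 5.466/2 = 2.733 mol → 153 g
Anode: 2H₂O → O₂ + 4H⁺ + 4e⁻ → n(O₂) = 5.466/4 = 1.367 mol → 30.6 L

153 g Fe; 30.6 L O₂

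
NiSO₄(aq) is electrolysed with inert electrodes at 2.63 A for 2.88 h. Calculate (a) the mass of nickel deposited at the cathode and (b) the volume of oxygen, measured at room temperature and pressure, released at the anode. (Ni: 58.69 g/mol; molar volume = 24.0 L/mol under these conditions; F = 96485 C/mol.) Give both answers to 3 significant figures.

Q = 2.63 × 10368 = 27270 C; n(e⁻) = 27270 / 96485 = 0.2826 mol
Cathode: Ni²⁺ + 2e⁻ → Ni → n(Ni) = 0.2826/2 = 0.1413 mol → 8.29 g
Anode: 2H₂O → O₂ + 4H⁺ + 4e⁻ → n(O₂) = 0.2826/4 = 0.07065 mol → 1.70 L

8.29 g Ni; 1.70 L O₂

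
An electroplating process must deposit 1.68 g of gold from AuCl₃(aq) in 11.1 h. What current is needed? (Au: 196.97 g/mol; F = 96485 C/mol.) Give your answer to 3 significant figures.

n(Au) = 1.68 / 196.97 = 0.008529 mol
Au³⁺ + 3e⁻ → Au, so n(e⁻) = 3 × 0.008529 = 0.02559 mol
Q = 0.02559 × 96485 = 2469 C
I = Q / t = 2469 / 39960 s = 0.0618 A

0.0618 A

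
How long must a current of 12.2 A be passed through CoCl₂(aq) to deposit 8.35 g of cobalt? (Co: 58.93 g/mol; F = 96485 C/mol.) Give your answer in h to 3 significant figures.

0.623 h

n(Co) = 8.35 / 58.93 = 0.1417 mol
Co²⁺ + 2e⁻ → Co, so n(e⁻) = 2 × 0.1417 = 0.2834 mol
Q = 0.2834 × 96485 = 27340 C
t = Q / I = 27340 / 12.2 = 2241 s = 0.623 h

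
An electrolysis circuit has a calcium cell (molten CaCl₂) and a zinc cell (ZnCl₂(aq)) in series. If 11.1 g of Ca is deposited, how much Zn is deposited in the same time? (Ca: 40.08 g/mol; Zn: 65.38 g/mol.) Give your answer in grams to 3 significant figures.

n(Ca) = 11.1 / 40.08 = 0.2769 mol
Ca²⁺ + 2e⁻ → Ca, so n(e⁻) = 2 × 0.2769 = 0.5538 mol
The cells are in series, so the same charge (and hence the same n(e⁻) = 0.5538 mol) passes through both.
Zn²⁺ + 2e⁻ → Zn, so n(Zn) = 0.5538 / 2 = 0.2769 mol
m(Zn) = 0.2769 × 65.38 = 18.1 g

18.1 g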